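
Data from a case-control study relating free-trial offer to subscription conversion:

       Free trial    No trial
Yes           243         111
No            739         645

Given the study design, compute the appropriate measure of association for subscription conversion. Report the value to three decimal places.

Reading the table with exposure as columns: a = 243 (Free trial, case), b = 739 (Free trial, non-case), c = 111 (No trial, case), d = 645.
This is a case-control study: participants were sampled on outcome status, so risks in the source population cannot be estimated directly — relative risk is not valid here. The odds ratio is the appropriate measure.
OR = (a·d)/(b·c) = (243 × 645) / (739 × 111) = 156735 / 82029 = 1.91073

1.911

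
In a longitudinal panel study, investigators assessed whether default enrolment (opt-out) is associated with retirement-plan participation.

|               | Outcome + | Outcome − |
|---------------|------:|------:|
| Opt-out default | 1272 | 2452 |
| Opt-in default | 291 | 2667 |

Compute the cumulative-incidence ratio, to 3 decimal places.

3.472

Cells: a = 1272, b = 2452, c = 291, d = 2667.
Risk in exposed = 1272/3724 = 0.34157; risk in unexposed = 291/2958 = 0.09838.
RR = 0.34157 / 0.09838 = 3.47202
The risk among the exposed is 3.47 times that among the unexposed.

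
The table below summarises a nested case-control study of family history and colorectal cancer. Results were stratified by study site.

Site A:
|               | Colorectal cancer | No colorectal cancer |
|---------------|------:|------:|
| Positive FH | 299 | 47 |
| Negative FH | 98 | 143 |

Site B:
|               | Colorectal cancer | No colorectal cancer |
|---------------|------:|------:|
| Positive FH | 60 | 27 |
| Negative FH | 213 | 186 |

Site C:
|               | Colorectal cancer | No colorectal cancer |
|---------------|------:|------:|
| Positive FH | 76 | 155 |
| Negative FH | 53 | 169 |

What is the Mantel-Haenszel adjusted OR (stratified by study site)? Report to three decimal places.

3.283

OR_MH = Σ(aᵢdᵢ/nᵢ) / Σ(bᵢcᵢ/nᵢ), where nᵢ is the stratum total.
Stratum 1 (Site A): n = 587; a·d/n = 299·143/587 = 72.8399; b·c/n = 47·98/587 = 7.8467
Stratum 2 (Site B): n = 486; a·d/n = 60·186/486 = 22.9630; b·c/n = 27·213/486 = 11.8333
Stratum 3 (Site C): n = 453; a·d/n = 76·169/453 = 28.3532; b·c/n = 155·53/453 = 18.1347
OR_MH = (72.8399 + 22.9630 + 28.3532) / (7.8467 + 11.8333 + 18.1347) = 124.1560 / 37.8147 = 3.28328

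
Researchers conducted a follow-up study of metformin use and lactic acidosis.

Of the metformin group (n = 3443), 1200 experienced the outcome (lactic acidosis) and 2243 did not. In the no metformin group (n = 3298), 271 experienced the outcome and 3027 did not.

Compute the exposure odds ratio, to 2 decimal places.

5.98

From the description: a = 1200, b = 2243, c = 271, d = 3027.
OR = (a·d)/(b·c) = (1200 × 3027) / (2243 × 271) = 3632400 / 607853 = 5.97579
The odds of lactic acidosis are about 5.98 times as high in the metformin group.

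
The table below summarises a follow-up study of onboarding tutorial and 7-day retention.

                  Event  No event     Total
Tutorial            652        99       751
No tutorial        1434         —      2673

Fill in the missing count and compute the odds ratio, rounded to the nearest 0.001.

5.690

The missing cell is in the unexposed row: 2673 − 1434 = 1239.
So a = 652, b = 99, c = 1434, d = 1239.
OR = (a·d)/(b·c) = (652 × 1239) / (99 × 1434) = 807828 / 141966 = 5.69029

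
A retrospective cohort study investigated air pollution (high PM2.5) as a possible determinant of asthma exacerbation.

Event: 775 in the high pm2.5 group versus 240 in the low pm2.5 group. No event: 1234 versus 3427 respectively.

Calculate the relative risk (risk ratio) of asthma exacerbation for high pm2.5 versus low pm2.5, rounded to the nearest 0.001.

From the description: a = 775, b = 1234, c = 240, d = 3427.
Risk in exposed = 775/2009 = 0.38576; risk in unexposed = 240/3667 = 0.06545.
RR = 0.38576 / 0.06545 = 5.89415
The risk among the exposed is 5.89 times that among the unexposed.

5.894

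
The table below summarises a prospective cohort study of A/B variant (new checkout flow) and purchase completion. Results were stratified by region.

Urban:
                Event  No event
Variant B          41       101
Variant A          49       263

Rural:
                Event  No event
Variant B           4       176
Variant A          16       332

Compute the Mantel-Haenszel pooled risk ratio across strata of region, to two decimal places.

1.48

RR_MH = Σ(aᵢ·n₀ᵢ/nᵢ) / Σ(cᵢ·n₁ᵢ/nᵢ), with n₁ᵢ = aᵢ+bᵢ (exposed), n₀ᵢ = cᵢ+dᵢ (unexposed), nᵢ = n₁ᵢ+n₀ᵢ.
Stratum 1 (Urban): n₁ = 142, n₀ = 312, n = 454; a·n₀/n = 41·312/454 = 28.1762; c·n₁/n = 49·142/454 = 15.3260
Stratum 2 (Rural): n₁ = 180, n₀ = 348, n = 528; a·n₀/n = 4·348/528 = 2.6364; c·n₁/n = 16·180/528 = 5.4545
RR_MH = (28.1762 + 2.6364) / (15.3260 + 5.4545) = 30.8126 / 20.7805 = 1.48276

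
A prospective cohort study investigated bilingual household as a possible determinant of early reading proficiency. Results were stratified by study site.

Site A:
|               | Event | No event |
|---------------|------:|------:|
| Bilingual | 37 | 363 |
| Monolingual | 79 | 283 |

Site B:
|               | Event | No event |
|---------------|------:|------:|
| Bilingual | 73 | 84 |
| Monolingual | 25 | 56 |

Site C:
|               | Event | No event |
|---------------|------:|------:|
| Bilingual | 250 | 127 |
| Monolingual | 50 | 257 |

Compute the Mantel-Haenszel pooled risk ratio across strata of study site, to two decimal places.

RR_MH = Σ(aᵢ·n₀ᵢ/nᵢ) / Σ(cᵢ·n₁ᵢ/nᵢ), with n₁ᵢ = aᵢ+bᵢ (exposed), n₀ᵢ = cᵢ+dᵢ (unexposed), nᵢ = n₁ᵢ+n₀ᵢ.
Stratum 1 (Site A): n₁ = 400, n₀ = 362, n = 762; a·n₀/n = 37·362/762 = 17.5774; c·n₁/n = 79·400/762 = 41.4698
Stratum 2 (Site B): n₁ = 157, n₀ = 81, n = 238; a·n₀/n = 73·81/238 = 24.8445; c·n₁/n = 25·157/238 = 16.4916
Stratum 3 (Site C): n₁ = 377, n₀ = 307, n = 684; a·n₀/n = 250·307/684 = 112.2076; c·n₁/n = 50·377/684 = 27.5585
RR_MH = (17.5774 + 24.8445 + 112.2076) / (41.4698 + 16.4916 + 27.5585) = 154.6296 / 85.5199 = 1.80811

1.81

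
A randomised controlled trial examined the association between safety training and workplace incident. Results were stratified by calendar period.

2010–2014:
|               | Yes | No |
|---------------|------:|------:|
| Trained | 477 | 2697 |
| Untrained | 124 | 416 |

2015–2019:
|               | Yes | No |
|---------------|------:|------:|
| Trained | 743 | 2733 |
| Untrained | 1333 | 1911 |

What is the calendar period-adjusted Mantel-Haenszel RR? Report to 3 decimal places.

RR_MH = Σ(aᵢ·n₀ᵢ/nᵢ) / Σ(cᵢ·n₁ᵢ/nᵢ), with n₁ᵢ = aᵢ+bᵢ (exposed), n₀ᵢ = cᵢ+dᵢ (unexposed), nᵢ = n₁ᵢ+n₀ᵢ.
Stratum 1 (2010–2014): n₁ = 3174, n₀ = 540, n = 3714; a·n₀/n = 477·540/3714 = 69.3538; c·n₁/n = 124·3174/3714 = 105.9709
Stratum 2 (2015–2019): n₁ = 3476, n₀ = 3244, n = 6720; a·n₀/n = 743·3244/6720 = 358.6744; c·n₁/n = 1333·3476/6720 = 689.5101
RR_MH = (69.3538 + 358.6744) / (105.9709 + 689.5101) = 428.0282 / 795.4810 = 0.53807

0.538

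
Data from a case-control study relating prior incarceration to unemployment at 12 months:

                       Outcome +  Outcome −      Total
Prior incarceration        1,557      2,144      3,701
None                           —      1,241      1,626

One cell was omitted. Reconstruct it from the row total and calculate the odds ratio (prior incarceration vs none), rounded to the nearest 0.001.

2.341

The missing cell is in the unexposed row: 1626 − 1241 = 385.
So a = 1557, b = 2144, c = 385, d = 1241.
OR = (a·d)/(b·c) = (1557 × 1241) / (2144 × 385) = 1932237 / 825440 = 2.34086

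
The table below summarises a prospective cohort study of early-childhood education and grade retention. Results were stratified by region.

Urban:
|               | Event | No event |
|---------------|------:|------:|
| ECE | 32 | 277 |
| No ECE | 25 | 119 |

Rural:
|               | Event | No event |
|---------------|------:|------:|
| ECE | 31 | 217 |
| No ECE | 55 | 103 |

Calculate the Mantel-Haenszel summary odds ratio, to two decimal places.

0.36

OR_MH = Σ(aᵢdᵢ/nᵢ) / Σ(bᵢcᵢ/nᵢ), where nᵢ is the stratum total.
Stratum 1 (Urban): n = 453; a·d/n = 32·119/453 = 8.4062; b·c/n = 277·25/453 = 15.2870
Stratum 2 (Rural): n = 406; a·d/n = 31·103/406 = 7.8645; b·c/n = 217·55/406 = 29.3966
OR_MH = (8.4062 + 7.8645) / (15.2870 + 29.3966) = 16.2707 / 44.6835 = 0.36413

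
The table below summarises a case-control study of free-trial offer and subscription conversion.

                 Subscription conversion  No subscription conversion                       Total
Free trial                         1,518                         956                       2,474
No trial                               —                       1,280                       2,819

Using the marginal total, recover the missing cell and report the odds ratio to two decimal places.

The missing cell is in the unexposed row: 2819 − 1280 = 1539.
So a = 1518, b = 956, c = 1539, d = 1280.
OR = (a·d)/(b·c) = (1518 × 1280) / (956 × 1539) = 1943040 / 1471284 = 1.32064

1.32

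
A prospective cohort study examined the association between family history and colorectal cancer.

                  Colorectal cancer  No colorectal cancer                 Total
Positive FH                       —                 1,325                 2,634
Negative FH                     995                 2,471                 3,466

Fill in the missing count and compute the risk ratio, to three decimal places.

The missing cell is in the exposed row: 2634 − 1325 = 1309.
So a = 1309, b = 1325, c = 995, d = 2471.
RR = [a/(a+b)] / [c/(c+d)] = (1309/2634) / (995/3466) = 0.49696/0.28707 = 1.73113

1.731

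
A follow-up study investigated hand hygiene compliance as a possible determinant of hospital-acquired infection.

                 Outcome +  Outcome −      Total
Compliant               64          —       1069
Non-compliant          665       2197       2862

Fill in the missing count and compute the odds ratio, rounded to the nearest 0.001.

The missing cell is in the exposed row: 1069 − 64 = 1005.
So a = 64, b = 1005, c = 665, d = 2197.
OR = (a·d)/(b·c) = (64 × 2197) / (1005 × 665) = 140608 / 668325 = 0.21039

0.210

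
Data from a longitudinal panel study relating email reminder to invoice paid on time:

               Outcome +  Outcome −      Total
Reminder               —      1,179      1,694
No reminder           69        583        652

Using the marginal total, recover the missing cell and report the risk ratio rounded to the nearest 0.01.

2.87

The missing cell is in the exposed row: 1694 − 1179 = 515.
So a = 515, b = 1179, c = 69, d = 583.
RR = [a/(a+b)] / [c/(c+d)] = (515/1694) / (69/652) = 0.30401/0.10583 = 2.87271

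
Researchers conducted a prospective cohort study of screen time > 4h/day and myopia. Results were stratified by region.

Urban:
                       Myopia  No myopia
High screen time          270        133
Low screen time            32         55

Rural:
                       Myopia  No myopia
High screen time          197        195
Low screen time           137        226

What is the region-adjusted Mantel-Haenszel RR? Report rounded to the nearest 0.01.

1.46

RR_MH = Σ(aᵢ·n₀ᵢ/nᵢ) / Σ(cᵢ·n₁ᵢ/nᵢ), with n₁ᵢ = aᵢ+bᵢ (exposed), n₀ᵢ = cᵢ+dᵢ (unexposed), nᵢ = n₁ᵢ+n₀ᵢ.
Stratum 1 (Urban): n₁ = 403, n₀ = 87, n = 490; a·n₀/n = 270·87/490 = 47.9388; c·n₁/n = 32·403/490 = 26.3184
Stratum 2 (Rural): n₁ = 392, n₀ = 363, n = 755; a·n₀/n = 197·363/755 = 94.7166; c·n₁/n = 137·392/755 = 71.1311
RR_MH = (47.9388 + 94.7166) / (26.3184 + 71.1311) = 142.6553 / 97.4495 = 1.46389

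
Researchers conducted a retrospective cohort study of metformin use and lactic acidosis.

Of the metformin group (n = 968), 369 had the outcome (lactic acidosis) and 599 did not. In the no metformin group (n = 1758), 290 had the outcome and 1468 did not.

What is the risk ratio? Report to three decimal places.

From the description: a = 369, b = 599, c = 290, d = 1468.
Risk in exposed = 369/968 = 0.38120; risk in unexposed = 290/1758 = 0.16496.
RR = 0.38120 / 0.16496 = 2.31085
The risk among the exposed is 2.31 times that among the unexposed.

2.311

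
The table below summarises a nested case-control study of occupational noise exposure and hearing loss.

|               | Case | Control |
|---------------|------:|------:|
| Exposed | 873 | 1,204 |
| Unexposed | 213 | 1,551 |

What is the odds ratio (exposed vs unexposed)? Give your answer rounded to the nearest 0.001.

5.280

Cells: a = 873, b = 1204, c = 213, d = 1551.
OR = (a·d)/(b·c) = (873 × 1551) / (1204 × 213) = 1354023 / 256452 = 5.27983
The odds of hearing loss are about 5.28 times as high in the exposed group.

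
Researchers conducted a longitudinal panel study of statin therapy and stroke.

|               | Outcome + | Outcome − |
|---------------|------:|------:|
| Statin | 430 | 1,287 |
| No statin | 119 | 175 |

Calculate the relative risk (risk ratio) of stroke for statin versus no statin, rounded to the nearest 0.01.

0.62

Cells: a = 430, b = 1287, c = 119, d = 175.
Risk in exposed = 430/1717 = 0.25044; risk in unexposed = 119/294 = 0.40476.
RR = 0.25044 / 0.40476 = 0.61873
The risk is 38% lower among the exposed than among the unexposed.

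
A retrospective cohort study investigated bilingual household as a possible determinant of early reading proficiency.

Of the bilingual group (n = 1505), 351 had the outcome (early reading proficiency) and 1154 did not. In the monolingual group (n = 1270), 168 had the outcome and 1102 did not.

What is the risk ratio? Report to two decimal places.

From the description: a = 351, b = 1154, c = 168, d = 1102.
Risk in exposed = 351/1505 = 0.23322; risk in unexposed = 168/1270 = 0.13228.
RR = 0.23322 / 0.13228 = 1.76305
The risk among the exposed is 1.76 times that among the unexposed.

1.76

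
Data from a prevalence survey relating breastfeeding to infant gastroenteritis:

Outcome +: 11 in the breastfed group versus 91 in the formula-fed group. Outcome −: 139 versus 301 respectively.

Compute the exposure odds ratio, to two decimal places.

From the description: a = 11, b = 139, c = 91, d = 301.
OR = (a·d)/(b·c) = (11 × 301) / (139 × 91) = 3311 / 12649 = 0.26176
Exposure is associated with lower odds of infant gastroenteritis (OR = 0.26 < 1).

0.26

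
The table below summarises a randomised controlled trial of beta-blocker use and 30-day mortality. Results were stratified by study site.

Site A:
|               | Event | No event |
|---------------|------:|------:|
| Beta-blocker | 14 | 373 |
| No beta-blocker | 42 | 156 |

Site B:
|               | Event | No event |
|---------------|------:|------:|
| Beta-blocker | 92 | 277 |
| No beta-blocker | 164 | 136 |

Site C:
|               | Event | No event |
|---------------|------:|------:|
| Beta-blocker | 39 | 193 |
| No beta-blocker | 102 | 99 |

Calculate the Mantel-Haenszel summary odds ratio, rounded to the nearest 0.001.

0.224

OR_MH = Σ(aᵢdᵢ/nᵢ) / Σ(bᵢcᵢ/nᵢ), where nᵢ is the stratum total.
Stratum 1 (Site A): n = 585; a·d/n = 14·156/585 = 3.7333; b·c/n = 373·42/585 = 26.7795
Stratum 2 (Site B): n = 669; a·d/n = 92·136/669 = 18.7025; b·c/n = 277·164/669 = 67.9043
Stratum 3 (Site C): n = 433; a·d/n = 39·99/433 = 8.9169; b·c/n = 193·102/433 = 45.4642
OR_MH = (3.7333 + 18.7025 + 8.9169) / (26.7795 + 67.9043 + 45.4642) = 31.3527 / 140.1480 = 0.22371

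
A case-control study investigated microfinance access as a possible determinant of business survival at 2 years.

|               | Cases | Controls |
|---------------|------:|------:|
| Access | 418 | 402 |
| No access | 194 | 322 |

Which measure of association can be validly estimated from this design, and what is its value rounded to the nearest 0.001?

1.726

Cells: a = 418, b = 402, c = 194, d = 322.
This is a case-control study: participants were sampled on outcome status, so risks in the source population cannot be estimated directly — relative risk is not valid here. The odds ratio is the appropriate measure.
OR = (a·d)/(b·c) = (418 × 322) / (402 × 194) = 134596 / 77988 = 1.72586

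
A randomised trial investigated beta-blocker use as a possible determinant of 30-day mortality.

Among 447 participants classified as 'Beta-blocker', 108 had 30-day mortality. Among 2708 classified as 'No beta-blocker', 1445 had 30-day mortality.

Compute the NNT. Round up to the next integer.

Risk in treated group = 108/447 = 0.24161; risk in control = 1445/2708 = 0.53360.
Absolute risk reduction = 0.53360 − 0.24161 = 0.29199
NNT = 1 / ARR = 1 / 0.29199 = 3.425 → round up → 4

4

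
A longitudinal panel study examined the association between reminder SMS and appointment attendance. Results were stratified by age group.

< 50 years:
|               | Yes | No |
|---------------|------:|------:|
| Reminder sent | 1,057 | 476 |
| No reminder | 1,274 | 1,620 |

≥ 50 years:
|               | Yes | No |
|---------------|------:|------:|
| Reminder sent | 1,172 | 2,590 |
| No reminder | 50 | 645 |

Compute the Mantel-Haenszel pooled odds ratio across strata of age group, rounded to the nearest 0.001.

3.351

OR_MH = Σ(aᵢdᵢ/nᵢ) / Σ(bᵢcᵢ/nᵢ), where nᵢ is the stratum total.
Stratum 1 (< 50 years): n = 4427; a·d/n = 1057·1620/4427 = 386.7947; b·c/n = 476·1274/4427 = 136.9831
Stratum 2 (≥ 50 years): n = 4457; a·d/n = 1172·645/4457 = 169.6074; b·c/n = 2590·50/4457 = 29.0554
OR_MH = (386.7947 + 169.6074) / (136.9831 + 29.0554) = 556.4020 / 166.0385 = 3.35104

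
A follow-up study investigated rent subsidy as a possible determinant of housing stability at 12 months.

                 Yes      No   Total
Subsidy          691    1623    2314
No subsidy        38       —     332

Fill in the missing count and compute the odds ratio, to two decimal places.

The missing cell is in the unexposed row: 332 − 38 = 294.
So a = 691, b = 1623, c = 38, d = 294.
OR = (a·d)/(b·c) = (691 × 294) / (1623 × 38) = 203154 / 61674 = 3.29400

3.29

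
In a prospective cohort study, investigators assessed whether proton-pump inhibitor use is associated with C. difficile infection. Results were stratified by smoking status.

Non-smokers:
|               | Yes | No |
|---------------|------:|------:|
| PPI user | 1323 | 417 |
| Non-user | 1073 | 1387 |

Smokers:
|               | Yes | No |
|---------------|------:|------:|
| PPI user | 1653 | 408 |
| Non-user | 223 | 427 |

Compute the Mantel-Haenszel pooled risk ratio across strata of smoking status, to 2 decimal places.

1.91

RR_MH = Σ(aᵢ·n₀ᵢ/nᵢ) / Σ(cᵢ·n₁ᵢ/nᵢ), with n₁ᵢ = aᵢ+bᵢ (exposed), n₀ᵢ = cᵢ+dᵢ (unexposed), nᵢ = n₁ᵢ+n₀ᵢ.
Stratum 1 (Non-smokers): n₁ = 1740, n₀ = 2460, n = 4200; a·n₀/n = 1323·2460/4200 = 774.9000; c·n₁/n = 1073·1740/4200 = 444.5286
Stratum 2 (Smokers): n₁ = 2061, n₀ = 650, n = 2711; a·n₀/n = 1653·650/2711 = 396.3298; c·n₁/n = 223·2061/2711 = 169.5326
RR_MH = (774.9000 + 396.3298) / (444.5286 + 169.5326) = 1171.2298 / 614.0612 = 1.90735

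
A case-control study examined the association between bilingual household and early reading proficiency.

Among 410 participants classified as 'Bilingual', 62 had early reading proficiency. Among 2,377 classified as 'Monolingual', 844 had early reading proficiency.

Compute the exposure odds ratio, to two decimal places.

0.32

From the description: a = 62, b = 348, c = 844, d = 1533.
OR = (a·d)/(b·c) = (62 × 1533) / (348 × 844) = 95046 / 293712 = 0.32360
Exposure is associated with lower odds of early reading proficiency (OR = 0.32 < 1).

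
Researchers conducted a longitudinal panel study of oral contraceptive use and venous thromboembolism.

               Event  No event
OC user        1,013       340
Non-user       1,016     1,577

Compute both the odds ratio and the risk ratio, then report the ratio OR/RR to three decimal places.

2.420

Cells: a = 1013, b = 340, c = 1016, d = 1577.
OR = (1013·1577)/(340·1016) = 1597501/345440 = 4.62454
Risk in exposed = 1013/1353 = 0.74871; risk in unexposed = 1016/2593 = 0.39182; RR = 1.91082
OR/RR = 4.62454 / 1.91082 = 2.42018
The outcome is not rare, so the OR lies further from 1 than the RR.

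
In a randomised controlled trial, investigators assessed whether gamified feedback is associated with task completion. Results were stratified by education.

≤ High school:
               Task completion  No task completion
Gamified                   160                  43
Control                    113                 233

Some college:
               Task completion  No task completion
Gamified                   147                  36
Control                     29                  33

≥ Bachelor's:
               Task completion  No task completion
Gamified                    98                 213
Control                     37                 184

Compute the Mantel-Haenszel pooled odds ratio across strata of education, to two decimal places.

OR_MH = Σ(aᵢdᵢ/nᵢ) / Σ(bᵢcᵢ/nᵢ), where nᵢ is the stratum total.
Stratum 1 (≤ High school): n = 549; a·d/n = 160·233/549 = 67.9053; b·c/n = 43·113/549 = 8.8506
Stratum 2 (Some college): n = 245; a·d/n = 147·33/245 = 19.8000; b·c/n = 36·29/245 = 4.2612
Stratum 3 (≥ Bachelor's): n = 532; a·d/n = 98·184/532 = 33.8947; b·c/n = 213·37/532 = 14.8139
OR_MH = (67.9053 + 19.8000 + 33.8947) / (8.8506 + 4.2612 + 14.8139) = 121.6000 / 27.9258 = 4.35440

4.35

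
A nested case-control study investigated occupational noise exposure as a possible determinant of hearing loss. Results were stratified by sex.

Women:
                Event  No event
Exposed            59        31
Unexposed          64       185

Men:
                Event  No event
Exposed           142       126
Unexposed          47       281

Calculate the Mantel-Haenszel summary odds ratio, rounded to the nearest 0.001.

6.280

OR_MH = Σ(aᵢdᵢ/nᵢ) / Σ(bᵢcᵢ/nᵢ), where nᵢ is the stratum total.
Stratum 1 (Women): n = 339; a·d/n = 59·185/339 = 32.1976; b·c/n = 31·64/339 = 5.8525
Stratum 2 (Men): n = 596; a·d/n = 142·281/596 = 66.9497; b·c/n = 126·47/596 = 9.9362
OR_MH = (32.1976 + 66.9497) / (5.8525 + 9.9362) = 99.1473 / 15.7887 = 6.27962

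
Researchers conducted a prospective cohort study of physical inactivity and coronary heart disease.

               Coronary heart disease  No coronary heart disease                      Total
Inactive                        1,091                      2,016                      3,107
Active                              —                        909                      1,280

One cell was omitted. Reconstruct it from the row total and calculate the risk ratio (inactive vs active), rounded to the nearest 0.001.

1.211

The missing cell is in the unexposed row: 1280 − 909 = 371.
So a = 1091, b = 2016, c = 371, d = 909.
RR = [a/(a+b)] / [c/(c+d)] = (1091/3107) / (371/1280) = 0.35114/0.28984 = 1.21149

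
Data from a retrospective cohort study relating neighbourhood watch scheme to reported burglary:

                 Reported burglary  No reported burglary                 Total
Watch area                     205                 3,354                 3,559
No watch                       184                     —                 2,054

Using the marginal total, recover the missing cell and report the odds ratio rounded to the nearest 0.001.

The missing cell is in the unexposed row: 2054 − 184 = 1870.
So a = 205, b = 3354, c = 184, d = 1870.
OR = (a·d)/(b·c) = (205 × 1870) / (3354 × 184) = 383350 / 617136 = 0.62118

0.621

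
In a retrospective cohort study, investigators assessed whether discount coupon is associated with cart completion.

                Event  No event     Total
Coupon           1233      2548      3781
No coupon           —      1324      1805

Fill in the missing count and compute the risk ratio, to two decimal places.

The missing cell is in the unexposed row: 1805 − 1324 = 481.
So a = 1233, b = 2548, c = 481, d = 1324.
RR = [a/(a+b)] / [c/(c+d)] = (1233/3781) / (481/1805) = 0.32610/0.26648 = 1.22374

1.22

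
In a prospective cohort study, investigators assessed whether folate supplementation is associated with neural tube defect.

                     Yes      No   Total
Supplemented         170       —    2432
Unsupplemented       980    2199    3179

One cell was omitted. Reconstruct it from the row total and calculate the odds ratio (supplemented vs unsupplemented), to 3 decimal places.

0.169

The missing cell is in the exposed row: 2432 − 170 = 2262.
So a = 170, b = 2262, c = 980, d = 2199.
OR = (a·d)/(b·c) = (170 × 2199) / (2262 × 980) = 373830 / 2216760 = 0.16864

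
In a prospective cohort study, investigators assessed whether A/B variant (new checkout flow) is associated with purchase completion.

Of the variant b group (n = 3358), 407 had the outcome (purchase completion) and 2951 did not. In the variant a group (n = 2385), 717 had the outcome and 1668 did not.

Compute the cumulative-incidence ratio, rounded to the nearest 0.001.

From the description: a = 407, b = 2951, c = 717, d = 1668.
Risk in exposed = 407/3358 = 0.12120; risk in unexposed = 717/2385 = 0.30063.
RR = 0.12120 / 0.30063 = 0.40317
The risk is 60% lower among the exposed than among the unexposed.

0.403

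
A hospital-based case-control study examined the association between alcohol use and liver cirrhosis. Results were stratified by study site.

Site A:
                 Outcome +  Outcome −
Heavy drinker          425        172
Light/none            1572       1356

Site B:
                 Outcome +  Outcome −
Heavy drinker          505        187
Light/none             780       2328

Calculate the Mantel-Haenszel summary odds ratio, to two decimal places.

4.11

OR_MH = Σ(aᵢdᵢ/nᵢ) / Σ(bᵢcᵢ/nᵢ), where nᵢ is the stratum total.
Stratum 1 (Site A): n = 3525; a·d/n = 425·1356/3525 = 163.4894; b·c/n = 172·1572/3525 = 76.7047
Stratum 2 (Site B): n = 3800; a·d/n = 505·2328/3800 = 309.3789; b·c/n = 187·780/3800 = 38.3842
OR_MH = (163.4894 + 309.3789) / (76.7047 + 38.3842) = 472.8683 / 115.0889 = 4.10872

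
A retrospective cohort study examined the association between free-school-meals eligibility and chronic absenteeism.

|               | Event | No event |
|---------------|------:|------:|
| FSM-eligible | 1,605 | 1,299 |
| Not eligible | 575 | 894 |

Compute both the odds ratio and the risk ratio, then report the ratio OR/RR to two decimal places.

Cells: a = 1605, b = 1299, c = 575, d = 894.
OR = (1605·894)/(1299·575) = 1434870/746925 = 1.92104
Risk in exposed = 1605/2904 = 0.55269; risk in unexposed = 575/1469 = 0.39142; RR = 1.41199
OR/RR = 1.92104 / 1.41199 = 1.36051
The outcome is not rare, so the OR lies further from 1 than the RR.

1.36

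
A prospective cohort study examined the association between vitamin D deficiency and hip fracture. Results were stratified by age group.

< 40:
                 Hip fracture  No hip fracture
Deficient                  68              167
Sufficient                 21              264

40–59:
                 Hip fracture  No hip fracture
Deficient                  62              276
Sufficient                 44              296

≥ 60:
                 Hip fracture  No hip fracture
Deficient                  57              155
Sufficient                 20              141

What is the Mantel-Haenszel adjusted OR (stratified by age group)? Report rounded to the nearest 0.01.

2.52

OR_MH = Σ(aᵢdᵢ/nᵢ) / Σ(bᵢcᵢ/nᵢ), where nᵢ is the stratum total.
Stratum 1 (< 40): n = 520; a·d/n = 68·264/520 = 34.5231; b·c/n = 167·21/520 = 6.7442
Stratum 2 (40–59): n = 678; a·d/n = 62·296/678 = 27.0678; b·c/n = 276·44/678 = 17.9115
Stratum 3 (≥ 60): n = 373; a·d/n = 57·141/373 = 21.5469; b·c/n = 155·20/373 = 8.3110
OR_MH = (34.5231 + 27.0678 + 21.5469) / (6.7442 + 17.9115 + 8.3110) = 83.1378 / 32.9667 = 2.52187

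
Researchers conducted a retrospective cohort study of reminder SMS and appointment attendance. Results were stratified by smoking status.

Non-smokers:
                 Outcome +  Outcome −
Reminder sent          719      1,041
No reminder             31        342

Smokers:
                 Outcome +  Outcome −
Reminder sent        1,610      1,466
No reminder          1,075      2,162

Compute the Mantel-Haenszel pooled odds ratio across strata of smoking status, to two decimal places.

OR_MH = Σ(aᵢdᵢ/nᵢ) / Σ(bᵢcᵢ/nᵢ), where nᵢ is the stratum total.
Stratum 1 (Non-smokers): n = 2133; a·d/n = 719·342/2133 = 115.2827; b·c/n = 1041·31/2133 = 15.1294
Stratum 2 (Smokers): n = 6313; a·d/n = 1610·2162/6313 = 551.3734; b·c/n = 1466·1075/6313 = 249.6357
OR_MH = (115.2827 + 551.3734) / (15.1294 + 249.6357) = 666.6561 / 264.7651 = 2.51792

2.52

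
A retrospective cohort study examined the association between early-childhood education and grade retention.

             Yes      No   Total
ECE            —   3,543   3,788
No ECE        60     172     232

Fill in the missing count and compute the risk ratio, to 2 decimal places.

0.25

The missing cell is in the exposed row: 3788 − 3543 = 245.
So a = 245, b = 3543, c = 60, d = 172.
RR = [a/(a+b)] / [c/(c+d)] = (245/3788) / (60/232) = 0.06468/0.25862 = 0.25009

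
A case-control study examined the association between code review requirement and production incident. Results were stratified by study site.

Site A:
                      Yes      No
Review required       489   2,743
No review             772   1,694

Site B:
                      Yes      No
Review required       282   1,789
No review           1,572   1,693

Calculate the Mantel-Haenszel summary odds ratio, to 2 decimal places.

OR_MH = Σ(aᵢdᵢ/nᵢ) / Σ(bᵢcᵢ/nᵢ), where nᵢ is the stratum total.
Stratum 1 (Site A): n = 5698; a·d/n = 489·1694/5698 = 145.3784; b·c/n = 2743·772/5698 = 371.6385
Stratum 2 (Site B): n = 5336; a·d/n = 282·1693/5336 = 89.4726; b·c/n = 1789·1572/5336 = 527.0442
OR_MH = (145.3784 + 89.4726) / (371.6385 + 527.0442) = 234.8510 / 898.6827 = 0.26133

0.26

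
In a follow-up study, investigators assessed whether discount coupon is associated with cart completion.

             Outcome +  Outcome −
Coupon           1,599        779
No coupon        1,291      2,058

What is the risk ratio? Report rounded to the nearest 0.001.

1.744

Cells: a = 1599, b = 779, c = 1291, d = 2058.
Risk in exposed = 1599/2378 = 0.67241; risk in unexposed = 1291/3349 = 0.38549.
RR = 0.67241 / 0.38549 = 1.74432
The risk among the exposed is 1.74 times that among the unexposed.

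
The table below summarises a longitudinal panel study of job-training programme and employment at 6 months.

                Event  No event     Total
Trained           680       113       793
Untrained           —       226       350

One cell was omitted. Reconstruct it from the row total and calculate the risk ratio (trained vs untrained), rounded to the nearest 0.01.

2.42

The missing cell is in the unexposed row: 350 − 226 = 124.
So a = 680, b = 113, c = 124, d = 226.
RR = [a/(a+b)] / [c/(c+d)] = (680/793) / (124/350) = 0.85750/0.35429 = 2.42037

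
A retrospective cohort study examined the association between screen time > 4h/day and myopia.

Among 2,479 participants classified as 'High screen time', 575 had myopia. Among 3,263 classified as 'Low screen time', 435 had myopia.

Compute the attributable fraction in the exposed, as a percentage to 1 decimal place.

42.5

From the description: a = 575, b = 1904, c = 435, d = 2828.
Risk in exposed = 575/2479 = 0.23195; risk in unexposed = 435/3263 = 0.13331.
RR = 0.23195/0.13331 = 1.73988
AR% = (RR − 1)/RR × 100 = (1.73988 − 1)/1.73988 × 100 = 42.5248%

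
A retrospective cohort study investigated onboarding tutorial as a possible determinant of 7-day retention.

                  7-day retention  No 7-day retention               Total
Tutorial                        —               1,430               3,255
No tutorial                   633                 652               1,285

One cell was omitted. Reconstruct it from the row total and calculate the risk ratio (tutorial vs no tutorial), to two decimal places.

The missing cell is in the exposed row: 3255 − 1430 = 1825.
So a = 1825, b = 1430, c = 633, d = 652.
RR = [a/(a+b)] / [c/(c+d)] = (1825/3255) / (633/1285) = 0.56068/0.49261 = 1.13818

1.14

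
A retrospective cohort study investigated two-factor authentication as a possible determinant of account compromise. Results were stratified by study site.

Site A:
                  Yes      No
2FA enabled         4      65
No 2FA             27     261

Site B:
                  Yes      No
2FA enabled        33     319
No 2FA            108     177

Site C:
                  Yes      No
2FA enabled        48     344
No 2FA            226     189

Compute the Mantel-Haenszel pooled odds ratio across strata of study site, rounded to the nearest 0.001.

OR_MH = Σ(aᵢdᵢ/nᵢ) / Σ(bᵢcᵢ/nᵢ), where nᵢ is the stratum total.
Stratum 1 (Site A): n = 357; a·d/n = 4·261/357 = 2.9244; b·c/n = 65·27/357 = 4.9160
Stratum 2 (Site B): n = 637; a·d/n = 33·177/637 = 9.1695; b·c/n = 319·108/637 = 54.0848
Stratum 3 (Site C): n = 807; a·d/n = 48·189/807 = 11.2416; b·c/n = 344·226/807 = 96.3371
OR_MH = (2.9244 + 9.1695 + 11.2416) / (4.9160 + 54.0848 + 96.3371) = 23.3356 / 155.3378 = 0.15022

0.150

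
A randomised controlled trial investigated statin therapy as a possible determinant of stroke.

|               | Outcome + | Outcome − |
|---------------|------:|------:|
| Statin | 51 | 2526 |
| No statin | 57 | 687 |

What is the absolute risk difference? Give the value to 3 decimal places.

-0.057

Cells: a = 51, b = 2526, c = 57, d = 687.
Risk in exposed = 51/2577 = 0.019790; risk in unexposed = 57/744 = 0.076613.
Risk difference = 0.019790 − 0.076613 = -0.056822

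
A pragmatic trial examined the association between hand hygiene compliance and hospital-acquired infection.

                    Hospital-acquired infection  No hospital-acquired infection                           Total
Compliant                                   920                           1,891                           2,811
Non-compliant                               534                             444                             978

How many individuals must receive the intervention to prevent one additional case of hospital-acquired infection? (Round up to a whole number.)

Risk in treated group = 920/2811 = 0.32729; risk in control = 534/978 = 0.54601.
Absolute risk reduction = 0.54601 − 0.32729 = 0.21873
NNT = 1 / ARR = 1 / 0.21873 = 4.572 → round up → 5

5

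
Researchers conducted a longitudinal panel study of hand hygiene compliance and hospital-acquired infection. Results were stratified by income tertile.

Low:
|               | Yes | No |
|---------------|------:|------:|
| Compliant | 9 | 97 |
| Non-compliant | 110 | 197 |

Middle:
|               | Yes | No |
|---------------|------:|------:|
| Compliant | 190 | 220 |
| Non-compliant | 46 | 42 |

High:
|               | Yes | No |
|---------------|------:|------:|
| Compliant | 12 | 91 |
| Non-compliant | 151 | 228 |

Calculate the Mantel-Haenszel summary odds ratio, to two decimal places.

OR_MH = Σ(aᵢdᵢ/nᵢ) / Σ(bᵢcᵢ/nᵢ), where nᵢ is the stratum total.
Stratum 1 (Low): n = 413; a·d/n = 9·197/413 = 4.2930; b·c/n = 97·110/413 = 25.8354
Stratum 2 (Middle): n = 498; a·d/n = 190·42/498 = 16.0241; b·c/n = 220·46/498 = 20.3213
Stratum 3 (High): n = 482; a·d/n = 12·228/482 = 5.6763; b·c/n = 91·151/482 = 28.5083
OR_MH = (4.2930 + 16.0241 + 5.6763) / (25.8354 + 20.3213 + 28.5083) = 25.9934 / 74.6649 = 0.34813

0.35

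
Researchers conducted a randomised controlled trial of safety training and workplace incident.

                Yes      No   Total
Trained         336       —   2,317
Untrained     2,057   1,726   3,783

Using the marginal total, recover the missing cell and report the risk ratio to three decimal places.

The missing cell is in the exposed row: 2317 − 336 = 1981.
So a = 336, b = 1981, c = 2057, d = 1726.
RR = [a/(a+b)] / [c/(c+d)] = (336/2317) / (2057/3783) = 0.14502/0.54375 = 0.26670

0.267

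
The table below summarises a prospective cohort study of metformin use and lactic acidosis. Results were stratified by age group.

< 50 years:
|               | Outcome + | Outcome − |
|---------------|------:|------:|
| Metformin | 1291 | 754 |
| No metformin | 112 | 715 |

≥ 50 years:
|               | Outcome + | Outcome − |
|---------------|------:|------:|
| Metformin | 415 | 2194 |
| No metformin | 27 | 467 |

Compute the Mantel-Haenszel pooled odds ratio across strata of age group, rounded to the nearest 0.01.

OR_MH = Σ(aᵢdᵢ/nᵢ) / Σ(bᵢcᵢ/nᵢ), where nᵢ is the stratum total.
Stratum 1 (< 50 years): n = 2872; a·d/n = 1291·715/2872 = 321.4015; b·c/n = 754·112/2872 = 29.4039
Stratum 2 (≥ 50 years): n = 3103; a·d/n = 415·467/3103 = 62.4573; b·c/n = 2194·27/3103 = 19.0906
OR_MH = (321.4015 + 62.4573) / (29.4039 + 19.0906) = 383.8588 / 48.4945 = 7.91552

7.92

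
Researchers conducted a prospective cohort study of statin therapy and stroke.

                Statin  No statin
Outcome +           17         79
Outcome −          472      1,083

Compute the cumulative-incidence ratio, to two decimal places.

0.51

Reading the table with exposure as columns: a = 17 (Statin, case), b = 472 (Statin, non-case), c = 79 (No statin, case), d = 1083.
Risk in exposed = 17/489 = 0.03476; risk in unexposed = 79/1162 = 0.06799.
RR = 0.03476 / 0.06799 = 0.51135
The risk is 49% lower among the exposed than among the unexposed.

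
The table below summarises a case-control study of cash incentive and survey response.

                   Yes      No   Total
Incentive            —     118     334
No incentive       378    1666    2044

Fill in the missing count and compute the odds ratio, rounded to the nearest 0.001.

8.068

The missing cell is in the exposed row: 334 − 118 = 216.
So a = 216, b = 118, c = 378, d = 1666.
OR = (a·d)/(b·c) = (216 × 1666) / (118 × 378) = 359856 / 44604 = 8.06780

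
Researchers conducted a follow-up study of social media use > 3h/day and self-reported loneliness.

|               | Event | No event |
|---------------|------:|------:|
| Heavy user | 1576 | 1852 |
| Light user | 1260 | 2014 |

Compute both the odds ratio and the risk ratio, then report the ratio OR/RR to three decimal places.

1.139

Cells: a = 1576, b = 1852, c = 1260, d = 2014.
OR = (1576·2014)/(1852·1260) = 3174064/2333520 = 1.36020
Risk in exposed = 1576/3428 = 0.45974; risk in unexposed = 1260/3274 = 0.38485; RR = 1.19460
OR/RR = 1.36020 / 1.19460 = 1.13862
The outcome is not rare, so the OR lies further from 1 than the RR.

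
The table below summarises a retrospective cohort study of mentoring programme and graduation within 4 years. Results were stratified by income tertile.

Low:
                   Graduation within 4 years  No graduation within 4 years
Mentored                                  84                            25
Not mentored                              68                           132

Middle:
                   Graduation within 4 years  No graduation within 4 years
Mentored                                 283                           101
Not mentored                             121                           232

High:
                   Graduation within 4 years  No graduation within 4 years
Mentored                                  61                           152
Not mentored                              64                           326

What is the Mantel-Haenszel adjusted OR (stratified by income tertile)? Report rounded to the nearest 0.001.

OR_MH = Σ(aᵢdᵢ/nᵢ) / Σ(bᵢcᵢ/nᵢ), where nᵢ is the stratum total.
Stratum 1 (Low): n = 309; a·d/n = 84·132/309 = 35.8835; b·c/n = 25·68/309 = 5.5016
Stratum 2 (Middle): n = 737; a·d/n = 283·232/737 = 89.0855; b·c/n = 101·121/737 = 16.5821
Stratum 3 (High): n = 603; a·d/n = 61·326/603 = 32.9784; b·c/n = 152·64/603 = 16.1327
OR_MH = (35.8835 + 89.0855 + 32.9784) / (5.5016 + 16.5821 + 16.1327) = 157.9474 / 38.2164 = 4.13298

4.133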